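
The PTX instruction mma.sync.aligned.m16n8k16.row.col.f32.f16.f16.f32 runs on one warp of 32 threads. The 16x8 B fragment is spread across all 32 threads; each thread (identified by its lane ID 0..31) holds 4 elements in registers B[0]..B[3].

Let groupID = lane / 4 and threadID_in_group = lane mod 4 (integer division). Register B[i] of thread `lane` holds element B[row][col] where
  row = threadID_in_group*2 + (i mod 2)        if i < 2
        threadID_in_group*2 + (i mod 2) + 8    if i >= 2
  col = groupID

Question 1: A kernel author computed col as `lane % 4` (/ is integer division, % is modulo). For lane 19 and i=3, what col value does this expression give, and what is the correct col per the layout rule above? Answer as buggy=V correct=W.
`lane % 4`[19,3]->3
19: gid=4,tid=3
[3] (3*2+1+8,4) = (15,4)
col: 3 vs 4

buggy=3 correct=4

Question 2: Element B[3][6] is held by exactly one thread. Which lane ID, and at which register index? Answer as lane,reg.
c:6=>grp=6  r:3=>rB=0,tig=1,lo=1
L=6*4+1=25  i=0*2+1=1

25,1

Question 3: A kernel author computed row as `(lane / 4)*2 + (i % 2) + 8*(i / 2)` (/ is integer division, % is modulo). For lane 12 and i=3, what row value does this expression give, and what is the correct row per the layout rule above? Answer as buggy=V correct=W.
`(lane / 4)*2 + (i % 2) + 8*(i / 2)`[12,3]->15
L=12->g=12>>2=3, t=12&3=0
[3]->row 0·2+1+8=9  col g=3
row: 15 vs 9

buggy=15 correct=9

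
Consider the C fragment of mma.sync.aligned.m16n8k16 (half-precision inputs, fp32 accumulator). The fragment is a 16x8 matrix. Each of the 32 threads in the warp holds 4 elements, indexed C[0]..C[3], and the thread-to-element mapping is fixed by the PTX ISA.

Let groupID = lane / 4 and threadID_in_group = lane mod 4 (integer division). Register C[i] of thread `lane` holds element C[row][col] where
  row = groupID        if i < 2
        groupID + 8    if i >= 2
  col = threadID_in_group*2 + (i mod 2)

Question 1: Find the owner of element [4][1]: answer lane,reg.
16,1

r=4⇒gr=4,Rb=0  c=1⇒th=0,odd=1
L=4*4+0=16  i=0*2+1=1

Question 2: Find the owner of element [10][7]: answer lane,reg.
r=10→G=2,rhi=1  c=7→T=3,p=1
L=2*4+3=11  i=1*2+1=3

11,3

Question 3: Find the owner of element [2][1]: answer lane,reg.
r:2=>grp=2,rB=0  c:1=>tig=0,lo=1
L=2*4+0=8  i=0*2+1=1

8,1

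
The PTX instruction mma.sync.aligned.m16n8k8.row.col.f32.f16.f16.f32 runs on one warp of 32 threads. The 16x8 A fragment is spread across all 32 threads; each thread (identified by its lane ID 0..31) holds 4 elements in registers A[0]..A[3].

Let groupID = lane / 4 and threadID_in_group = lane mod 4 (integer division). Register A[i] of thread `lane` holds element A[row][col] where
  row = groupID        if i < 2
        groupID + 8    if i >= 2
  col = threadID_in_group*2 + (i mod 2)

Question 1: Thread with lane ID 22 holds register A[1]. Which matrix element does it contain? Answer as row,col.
5,5

22: gr=5,th=2
[1] (5+0,2*2+1) = (5,5)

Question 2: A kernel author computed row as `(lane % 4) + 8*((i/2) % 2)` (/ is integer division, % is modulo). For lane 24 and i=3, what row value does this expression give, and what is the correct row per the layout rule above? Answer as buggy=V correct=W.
`(lane % 4) + 8*((i/2) % 2)`[24,3]->8
L=24->gid=24>>2=6, tid=24&3=0
[3]->row 6+8=14  col 0·2+1=1
row: 8 vs 14

buggy=8 correct=14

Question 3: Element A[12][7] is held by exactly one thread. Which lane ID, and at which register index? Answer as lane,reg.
19,3

r=12→G=4,rhi=1  c=7→T=3,p=1
L=4*4+3=19  i=1*2+1=3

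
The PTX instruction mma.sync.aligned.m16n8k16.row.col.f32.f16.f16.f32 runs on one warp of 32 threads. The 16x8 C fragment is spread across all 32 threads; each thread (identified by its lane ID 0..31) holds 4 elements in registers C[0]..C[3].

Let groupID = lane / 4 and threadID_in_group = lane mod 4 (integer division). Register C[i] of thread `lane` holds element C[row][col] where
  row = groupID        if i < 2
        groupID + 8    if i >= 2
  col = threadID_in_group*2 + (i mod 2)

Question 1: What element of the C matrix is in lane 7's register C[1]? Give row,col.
L=7=>grp=7>>2=1, tig=7&3=3
[1]=>row 1+0=1  col 3·2+1=7

1,7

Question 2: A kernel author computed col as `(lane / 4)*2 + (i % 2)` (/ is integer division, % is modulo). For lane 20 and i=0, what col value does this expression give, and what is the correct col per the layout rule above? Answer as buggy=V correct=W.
`(lane / 4)*2 + (i % 2)`[20,0]⇒10
lane 20⇒20/4=5, 20 mod 4=0
i=0  r:5+0⇒5  c:2·0+0⇒0
col: 10 vs 0

buggy=10 correct=0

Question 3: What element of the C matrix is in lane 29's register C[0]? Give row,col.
lane 29->29/4=7, 29 mod 4=1
i=0  r:7+0->7  c:2·1+0->2

7,2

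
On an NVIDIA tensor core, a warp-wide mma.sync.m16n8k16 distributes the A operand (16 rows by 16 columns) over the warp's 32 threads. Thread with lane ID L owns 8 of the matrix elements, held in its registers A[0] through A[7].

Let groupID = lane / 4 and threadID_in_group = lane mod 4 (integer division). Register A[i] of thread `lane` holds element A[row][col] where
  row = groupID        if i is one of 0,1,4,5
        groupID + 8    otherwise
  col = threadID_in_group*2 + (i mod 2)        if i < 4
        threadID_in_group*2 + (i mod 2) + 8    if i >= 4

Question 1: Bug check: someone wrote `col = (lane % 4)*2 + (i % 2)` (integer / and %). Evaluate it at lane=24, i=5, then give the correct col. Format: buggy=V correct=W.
`(lane % 4)*2 + (i % 2)`[24,5]→1
L=24→G=24>>2=6, T=24&3=0
[5]→row 6+0=6  col 0·2+1+8=9
col: 1 vs 9

buggy=1 correct=9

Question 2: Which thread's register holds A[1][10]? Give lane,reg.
5,4

r=1⇒gr=1,Rb=0  c=10⇒Cb=1,th=1,odd=0
L=1*4+1=5  i=1*4+0*2+0=4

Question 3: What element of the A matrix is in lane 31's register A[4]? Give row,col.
7,14

31: gr=7,th=3
[4] (7+0,3*2+0+8) = (7,14)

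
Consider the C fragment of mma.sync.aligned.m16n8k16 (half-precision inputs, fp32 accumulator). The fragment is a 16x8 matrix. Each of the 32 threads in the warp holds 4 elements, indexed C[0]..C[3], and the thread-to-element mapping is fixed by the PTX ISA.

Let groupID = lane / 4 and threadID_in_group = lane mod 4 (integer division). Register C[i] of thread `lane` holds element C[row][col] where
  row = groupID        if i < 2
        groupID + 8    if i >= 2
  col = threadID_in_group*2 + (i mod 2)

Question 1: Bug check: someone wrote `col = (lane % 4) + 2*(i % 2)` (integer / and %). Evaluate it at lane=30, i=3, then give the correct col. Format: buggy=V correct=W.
`(lane % 4) + 2*(i % 2)`[30,3]->4
lane 30->30/4=7, 30 mod 4=2
i=3  r:7+8->15  c:2·2+1->5
col: 4 vs 5

buggy=4 correct=5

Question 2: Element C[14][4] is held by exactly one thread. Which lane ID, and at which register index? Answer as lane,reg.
26,2

r=14→G=6,rhi=1  c=4→T=2,p=0
L=6*4+2=26  i=1*2+0=2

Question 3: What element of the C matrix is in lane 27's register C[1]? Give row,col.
lane 27=>27/4=6, 27 mod 4=3
i=1  r:6+0=>6  c:2·3+1=>7

6,7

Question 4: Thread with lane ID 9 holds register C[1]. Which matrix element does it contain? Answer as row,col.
lane 9: gid=2 (9/4), tid=1 (9%4)
i=1: r=2+0=2, c=1*2+1=3

2,3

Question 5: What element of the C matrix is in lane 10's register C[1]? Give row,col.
lane 10: gid=2 (10/4), tid=2 (10%4)
i=1: r=2+0=2, c=2*2+1=5

2,5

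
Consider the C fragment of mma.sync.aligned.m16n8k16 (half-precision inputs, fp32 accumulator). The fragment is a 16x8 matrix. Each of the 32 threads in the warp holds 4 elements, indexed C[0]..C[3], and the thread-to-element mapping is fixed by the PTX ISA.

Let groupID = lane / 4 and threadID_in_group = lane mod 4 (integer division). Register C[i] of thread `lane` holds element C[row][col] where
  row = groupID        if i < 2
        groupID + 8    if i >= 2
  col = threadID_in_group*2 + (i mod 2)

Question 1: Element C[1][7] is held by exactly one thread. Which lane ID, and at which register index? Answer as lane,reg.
7,1

r=1⇒gr=1,Rb=0  c=7⇒th=3,odd=1
L=1*4+3=7  i=0*2+1=1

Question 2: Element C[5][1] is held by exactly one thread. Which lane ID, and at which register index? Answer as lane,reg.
20,1

r: 5->gid=5,r8=0  c: 1->tid=0,i&1=1
L=5*4+0=20  i=0*2+1=1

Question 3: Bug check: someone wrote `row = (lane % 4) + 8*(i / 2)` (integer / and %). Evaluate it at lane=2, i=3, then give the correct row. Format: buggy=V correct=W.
`(lane % 4) + 8*(i / 2)`[2,3]->10
lane 2->2/4=0, 2 mod 4=2
i=3  r:0+8->8  c:2·2+1->5
row: 10 vs 8

buggy=10 correct=8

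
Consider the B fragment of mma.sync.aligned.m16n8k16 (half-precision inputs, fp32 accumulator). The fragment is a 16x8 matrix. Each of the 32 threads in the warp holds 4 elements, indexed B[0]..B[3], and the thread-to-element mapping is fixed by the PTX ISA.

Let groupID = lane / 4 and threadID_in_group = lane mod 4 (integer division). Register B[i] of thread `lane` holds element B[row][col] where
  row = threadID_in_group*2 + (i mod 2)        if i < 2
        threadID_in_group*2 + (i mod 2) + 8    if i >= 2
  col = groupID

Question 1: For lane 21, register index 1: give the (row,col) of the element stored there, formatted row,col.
3,5

lane 21→21/4=5, 21 mod 4=1
i=1  r:2·1+1+0→3  c:5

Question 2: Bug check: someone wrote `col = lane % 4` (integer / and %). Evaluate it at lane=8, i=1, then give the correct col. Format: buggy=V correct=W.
`lane % 4`[8,1]->0
lane 8->8/4=2, 8 mod 4=0
i=1  r:2·0+1+0->1  c:2
col: 0 vs 2

buggy=0 correct=2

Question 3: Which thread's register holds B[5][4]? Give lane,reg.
c=4⇒gr=4  r=5⇒Rb=0,th=2,odd=1
L=4*4+2=18  i=0*2+1=1

18,1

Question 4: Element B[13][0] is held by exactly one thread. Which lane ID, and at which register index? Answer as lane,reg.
2,3

c:0=>grp=0  r:13=>rB=1,tig=2,lo=1
L=0*4+2=2  i=1*2+1=3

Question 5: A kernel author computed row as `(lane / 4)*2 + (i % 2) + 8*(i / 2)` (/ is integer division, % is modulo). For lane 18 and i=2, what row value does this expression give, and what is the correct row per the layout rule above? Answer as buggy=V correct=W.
buggy=16 correct=12

`(lane / 4)*2 + (i % 2) + 8*(i / 2)`[18,2]=>16
lane 18=>18/4=4, 18 mod 4=2
i=2  r:2·2+0+8=>12  c:4
row: 16 vs 12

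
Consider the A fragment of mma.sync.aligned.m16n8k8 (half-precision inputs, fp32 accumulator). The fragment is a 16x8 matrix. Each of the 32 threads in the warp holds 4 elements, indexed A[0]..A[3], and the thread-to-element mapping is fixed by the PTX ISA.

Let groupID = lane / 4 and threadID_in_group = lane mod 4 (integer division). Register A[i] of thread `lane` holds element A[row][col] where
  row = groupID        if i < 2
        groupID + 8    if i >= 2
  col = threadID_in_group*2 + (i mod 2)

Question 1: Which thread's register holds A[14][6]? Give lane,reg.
27,2

r=14->g=6,rb=1  c=6->t=3,b0=0
L=6*4+3=27  i=1*2+0=2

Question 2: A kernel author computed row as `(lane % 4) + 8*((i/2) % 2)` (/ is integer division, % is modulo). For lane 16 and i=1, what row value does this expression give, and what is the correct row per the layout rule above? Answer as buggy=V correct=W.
buggy=0 correct=4

`(lane % 4) + 8*((i/2) % 2)`[16,1]→0
lane 16: G=4 (16/4), T=0 (16%4)
i=1: r=4+0=4, c=0*2+1=1
row: 0 vs 4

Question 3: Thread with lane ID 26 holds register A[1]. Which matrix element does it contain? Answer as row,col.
26: grp=6,tig=2
[1] (6+0,2*2+1) = (6,5)

6,5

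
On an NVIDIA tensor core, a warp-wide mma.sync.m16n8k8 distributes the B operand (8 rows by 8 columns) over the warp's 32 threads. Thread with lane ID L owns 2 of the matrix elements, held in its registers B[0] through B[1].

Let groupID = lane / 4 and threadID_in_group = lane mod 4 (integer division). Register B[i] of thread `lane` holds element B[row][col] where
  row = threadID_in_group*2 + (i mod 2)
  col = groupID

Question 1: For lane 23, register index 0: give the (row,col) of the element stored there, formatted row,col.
6,5

L=23->gid=23>>2=5, tid=23&3=3
[0]->row 3·2+0=6  col gid=5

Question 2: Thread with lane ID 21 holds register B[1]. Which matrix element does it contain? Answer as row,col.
21: grp=5,tig=1
[1] (1*2+1,5) = (3,5)

3,5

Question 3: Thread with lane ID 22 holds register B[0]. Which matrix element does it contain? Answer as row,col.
4,5

L=22→G=22>>2=5, T=22&3=2
[0]→row 2·2+0=4  col G=5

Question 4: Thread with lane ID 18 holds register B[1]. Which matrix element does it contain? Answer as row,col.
L=18->gid=18>>2=4, tid=18&3=2
[1]->row 2·2+1=5  col gid=4

5,4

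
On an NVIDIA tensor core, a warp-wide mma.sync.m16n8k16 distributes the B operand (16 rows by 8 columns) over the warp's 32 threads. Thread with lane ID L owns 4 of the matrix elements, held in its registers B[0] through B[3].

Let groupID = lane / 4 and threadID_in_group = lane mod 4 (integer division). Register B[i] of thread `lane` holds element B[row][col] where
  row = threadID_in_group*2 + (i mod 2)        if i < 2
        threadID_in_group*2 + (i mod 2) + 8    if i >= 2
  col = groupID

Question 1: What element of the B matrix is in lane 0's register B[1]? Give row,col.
1,0

lane 0⇒0/4=0, 0 mod 4=0
i=1  r:2·0+1+0⇒1  c:0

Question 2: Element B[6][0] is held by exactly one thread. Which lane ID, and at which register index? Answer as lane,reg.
3,0

c=0->g=0  r=6->rb=0,t=3,b0=0
L=0*4+3=3  i=0*2+0=0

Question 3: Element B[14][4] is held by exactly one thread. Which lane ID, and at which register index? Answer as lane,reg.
19,2

c=4→G=4  r=14→rhi=1,T=3,p=0
L=4*4+3=19  i=1*2+0=2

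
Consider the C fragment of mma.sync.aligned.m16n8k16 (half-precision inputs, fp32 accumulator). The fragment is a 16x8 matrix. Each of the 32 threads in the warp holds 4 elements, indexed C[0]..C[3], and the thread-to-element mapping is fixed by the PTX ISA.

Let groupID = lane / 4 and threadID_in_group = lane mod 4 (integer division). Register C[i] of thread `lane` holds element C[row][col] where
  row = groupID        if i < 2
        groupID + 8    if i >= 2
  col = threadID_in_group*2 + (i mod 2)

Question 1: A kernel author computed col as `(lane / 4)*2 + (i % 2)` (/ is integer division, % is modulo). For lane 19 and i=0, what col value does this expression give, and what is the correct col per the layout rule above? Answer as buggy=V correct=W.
buggy=8 correct=6

`(lane / 4)*2 + (i % 2)`[19,0]⇒8
lane 19⇒19/4=4, 19 mod 4=3
i=0  r:4+0⇒4  c:2·3+0⇒6
col: 8 vs 6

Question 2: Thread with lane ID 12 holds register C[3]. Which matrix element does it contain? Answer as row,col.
11,1

lane 12⇒12/4=3, 12 mod 4=0
i=3  r:3+8⇒11  c:2·0+1⇒1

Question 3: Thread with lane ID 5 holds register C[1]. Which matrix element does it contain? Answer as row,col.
lane 5: gr=1 (5/4), th=1 (5%4)
i=1: r=1+0=1, c=1*2+1=3

1,3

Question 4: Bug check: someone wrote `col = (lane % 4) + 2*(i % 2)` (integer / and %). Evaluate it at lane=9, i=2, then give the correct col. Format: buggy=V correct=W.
`(lane % 4) + 2*(i % 2)`[9,2]->1
L=9->g=9>>2=2, t=9&3=1
[2]->row 2+8=10  col 1·2+0=2
col: 1 vs 2

buggy=1 correct=2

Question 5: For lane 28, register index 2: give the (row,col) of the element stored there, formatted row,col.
lane 28: grp=7 (28/4), tig=0 (28%4)
i=2: r=7+8=15, c=0*2+0=0

15,0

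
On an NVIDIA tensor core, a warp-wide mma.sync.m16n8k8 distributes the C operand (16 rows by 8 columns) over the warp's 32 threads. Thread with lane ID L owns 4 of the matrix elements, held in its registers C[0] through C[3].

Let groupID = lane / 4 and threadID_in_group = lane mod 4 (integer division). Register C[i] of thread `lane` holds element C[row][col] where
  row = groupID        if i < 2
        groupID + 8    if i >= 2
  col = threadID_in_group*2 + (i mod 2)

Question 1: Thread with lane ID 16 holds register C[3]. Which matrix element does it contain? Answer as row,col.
lane 16: grp=4 (16/4), tig=0 (16%4)
i=3: r=4+8=12, c=0*2+1=1

12,1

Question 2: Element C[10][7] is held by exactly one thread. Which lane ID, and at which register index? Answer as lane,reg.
11,3

r=10→G=2,rhi=1  c=7→T=3,p=1
L=2*4+3=11  i=1*2+1=3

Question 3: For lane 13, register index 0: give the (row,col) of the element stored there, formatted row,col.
L=13=>grp=13>>2=3, tig=13&3=1
[0]=>row 3+0=3  col 1·2+0=2

3,2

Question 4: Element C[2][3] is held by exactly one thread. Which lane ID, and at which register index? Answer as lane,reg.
r: 2->gid=2,r8=0  c: 3->tid=1,i&1=1
L=2*4+1=9  i=0*2+1=1

9,1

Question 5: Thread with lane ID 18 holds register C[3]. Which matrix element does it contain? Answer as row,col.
18: G=4,T=2
[3] (4+8,2*2+1) = (12,5)

12,5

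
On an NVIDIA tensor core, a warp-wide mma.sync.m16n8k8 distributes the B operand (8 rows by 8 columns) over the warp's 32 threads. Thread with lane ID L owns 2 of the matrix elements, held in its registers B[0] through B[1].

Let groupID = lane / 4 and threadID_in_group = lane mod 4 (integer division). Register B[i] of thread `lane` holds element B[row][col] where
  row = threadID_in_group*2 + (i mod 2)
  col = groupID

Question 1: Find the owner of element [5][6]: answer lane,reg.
c:6=>grp=6  r:5=>tig=2,lo=1
L=6*4+2=26  i=1=1

26,1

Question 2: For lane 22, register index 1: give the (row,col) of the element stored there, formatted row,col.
5,5

L=22⇒gr=22>>2=5, th=22&3=2
[1]⇒row 2·2+1=5  col gr=5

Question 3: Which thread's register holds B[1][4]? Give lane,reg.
c=4→G=4  r=1→T=0,p=1
L=4*4+0=16  i=1=1

16,1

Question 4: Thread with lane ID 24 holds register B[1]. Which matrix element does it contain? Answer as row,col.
lane 24=>24/4=6, 24 mod 4=0
i=1  r:2·0+1=>1  c:6

1,6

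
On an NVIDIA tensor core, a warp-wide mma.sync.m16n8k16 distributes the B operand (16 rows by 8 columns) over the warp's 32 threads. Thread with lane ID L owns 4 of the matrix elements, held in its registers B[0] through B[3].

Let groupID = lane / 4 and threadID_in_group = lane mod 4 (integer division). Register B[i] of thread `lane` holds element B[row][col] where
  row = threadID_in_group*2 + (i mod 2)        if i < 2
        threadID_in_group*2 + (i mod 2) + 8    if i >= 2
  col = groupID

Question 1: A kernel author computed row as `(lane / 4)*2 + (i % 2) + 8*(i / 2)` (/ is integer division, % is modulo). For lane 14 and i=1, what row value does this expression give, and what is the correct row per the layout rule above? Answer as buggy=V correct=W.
buggy=7 correct=5

`(lane / 4)*2 + (i % 2) + 8*(i / 2)`[14,1]->7
lane 14: gid=3 (14/4), tid=2 (14%4)
i=1: r=2*2+1+0=5, c=gid=3
row: 7 vs 5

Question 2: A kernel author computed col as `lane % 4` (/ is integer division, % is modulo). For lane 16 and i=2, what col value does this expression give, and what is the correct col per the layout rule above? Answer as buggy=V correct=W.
`lane % 4`[16,2]->0
16: gid=4,tid=0
[2] (0*2+0+8,4) = (8,4)
col: 0 vs 4

buggy=0 correct=4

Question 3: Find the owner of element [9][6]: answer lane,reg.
24,3

c=6⇒gr=6  r=9⇒Rb=1,th=0,odd=1
L=6*4+0=24  i=1*2+1=3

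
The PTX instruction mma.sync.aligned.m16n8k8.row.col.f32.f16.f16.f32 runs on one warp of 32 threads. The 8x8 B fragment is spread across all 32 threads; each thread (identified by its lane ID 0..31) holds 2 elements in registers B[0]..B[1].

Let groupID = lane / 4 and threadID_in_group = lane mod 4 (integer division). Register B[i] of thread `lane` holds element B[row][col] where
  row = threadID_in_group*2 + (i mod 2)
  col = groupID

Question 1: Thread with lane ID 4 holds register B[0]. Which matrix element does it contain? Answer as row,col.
0,1

lane 4->4/4=1, 4 mod 4=0
i=0  r:2·0+0->0  c:1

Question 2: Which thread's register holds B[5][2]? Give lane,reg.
10,1

c=2→G=2  r=5→T=2,p=1
L=2*4+2=10  i=1=1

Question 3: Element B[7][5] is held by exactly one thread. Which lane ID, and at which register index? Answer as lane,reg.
c:5=>grp=5  r:7=>tig=3,lo=1
L=5*4+3=23  i=1=1

23,1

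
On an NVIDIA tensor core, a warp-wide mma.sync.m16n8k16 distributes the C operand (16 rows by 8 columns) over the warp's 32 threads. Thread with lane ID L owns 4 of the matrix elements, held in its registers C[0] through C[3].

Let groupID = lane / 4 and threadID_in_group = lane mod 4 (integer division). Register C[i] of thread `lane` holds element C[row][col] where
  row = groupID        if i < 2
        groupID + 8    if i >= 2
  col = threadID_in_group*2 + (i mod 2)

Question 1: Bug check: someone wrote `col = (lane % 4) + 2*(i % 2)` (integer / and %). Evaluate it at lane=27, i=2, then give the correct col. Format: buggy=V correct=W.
buggy=3 correct=6

`(lane % 4) + 2*(i % 2)`[27,2]=>3
lane 27: grp=6 (27/4), tig=3 (27%4)
i=2: r=6+8=14, c=3*2+0=6
col: 3 vs 6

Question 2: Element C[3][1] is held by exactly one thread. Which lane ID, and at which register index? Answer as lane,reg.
12,1

r: 3->gid=3,r8=0  c: 1->tid=0,i&1=1
L=3*4+0=12  i=0*2+1=1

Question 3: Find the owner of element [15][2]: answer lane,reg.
29,2

r: 15->gid=7,r8=1  c: 2->tid=1,i&1=0
L=7*4+1=29  i=1*2+0=2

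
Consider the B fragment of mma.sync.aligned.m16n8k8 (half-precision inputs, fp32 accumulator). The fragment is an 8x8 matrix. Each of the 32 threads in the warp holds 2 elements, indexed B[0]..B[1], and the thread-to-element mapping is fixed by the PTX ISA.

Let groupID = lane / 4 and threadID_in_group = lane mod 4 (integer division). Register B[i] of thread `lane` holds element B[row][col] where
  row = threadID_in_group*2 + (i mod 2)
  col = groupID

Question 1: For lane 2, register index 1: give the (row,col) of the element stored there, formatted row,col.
lane 2→2/4=0, 2 mod 4=2
i=1  r:2·2+1→5  c:0

5,0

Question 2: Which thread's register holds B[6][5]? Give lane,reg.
23,0

c=5→G=5  r=6→T=3,p=0
L=5*4+3=23  i=0=0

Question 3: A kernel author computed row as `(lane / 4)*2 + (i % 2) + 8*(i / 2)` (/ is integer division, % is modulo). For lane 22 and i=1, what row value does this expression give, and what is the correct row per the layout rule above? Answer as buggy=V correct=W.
buggy=11 correct=5

`(lane / 4)*2 + (i % 2) + 8*(i / 2)`[22,1]=>11
lane 22=>22/4=5, 22 mod 4=2
i=1  r:2·2+1=>5  c:5
row: 11 vs 5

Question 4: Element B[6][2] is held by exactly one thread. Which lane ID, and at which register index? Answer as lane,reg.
11,0

c:2=>grp=2  r:6=>tig=3,lo=0
L=2*4+3=11  i=0=0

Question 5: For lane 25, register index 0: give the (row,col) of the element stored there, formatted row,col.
2,6

L=25=>grp=25>>2=6, tig=25&3=1
[0]=>row 1·2+0=2  col grp=6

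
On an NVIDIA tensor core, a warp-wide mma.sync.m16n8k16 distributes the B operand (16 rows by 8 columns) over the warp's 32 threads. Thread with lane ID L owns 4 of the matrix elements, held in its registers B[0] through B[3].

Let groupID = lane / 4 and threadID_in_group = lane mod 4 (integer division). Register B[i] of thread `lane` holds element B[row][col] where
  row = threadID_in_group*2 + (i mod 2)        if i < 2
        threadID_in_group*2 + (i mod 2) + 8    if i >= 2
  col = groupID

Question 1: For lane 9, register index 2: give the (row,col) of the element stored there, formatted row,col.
lane 9→9/4=2, 9 mod 4=1
i=2  r:2·1+0+8→10  c:2

10,2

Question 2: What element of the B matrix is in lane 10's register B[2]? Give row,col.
L=10->gid=10>>2=2, tid=10&3=2
[2]->row 2·2+0+8=12  col gid=2

12,2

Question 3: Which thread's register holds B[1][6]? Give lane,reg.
c:6=>grp=6  r:1=>rB=0,tig=0,lo=1
L=6*4+0=24  i=0*2+1=1

24,1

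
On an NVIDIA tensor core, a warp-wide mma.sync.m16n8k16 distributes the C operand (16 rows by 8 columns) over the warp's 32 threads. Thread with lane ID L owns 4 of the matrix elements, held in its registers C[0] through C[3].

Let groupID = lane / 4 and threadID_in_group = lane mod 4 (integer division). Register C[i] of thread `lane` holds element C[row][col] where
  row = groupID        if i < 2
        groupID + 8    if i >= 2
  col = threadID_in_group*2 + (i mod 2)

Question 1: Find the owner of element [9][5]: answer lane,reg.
6,3

r=9→G=1,rhi=1  c=5→T=2,p=1
L=1*4+2=6  i=1*2+1=3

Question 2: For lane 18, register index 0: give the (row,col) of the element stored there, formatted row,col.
4,4

L=18→G=18>>2=4, T=18&3=2
[0]→row 4+0=4  col 2·2+0=4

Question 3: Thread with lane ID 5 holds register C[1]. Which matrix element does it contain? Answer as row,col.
1,3

lane 5: g=1 (5/4), t=1 (5%4)
i=1: r=1+0=1, c=1*2+1=3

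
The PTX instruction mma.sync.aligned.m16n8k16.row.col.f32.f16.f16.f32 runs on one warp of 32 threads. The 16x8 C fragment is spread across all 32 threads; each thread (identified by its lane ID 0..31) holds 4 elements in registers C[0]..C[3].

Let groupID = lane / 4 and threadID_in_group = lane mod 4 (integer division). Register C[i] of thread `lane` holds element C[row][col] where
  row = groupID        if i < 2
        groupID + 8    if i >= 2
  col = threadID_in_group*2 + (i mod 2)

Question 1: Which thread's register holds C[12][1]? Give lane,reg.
r=12->g=4,rb=1  c=1->t=0,b0=1
L=4*4+0=16  i=1*2+1=3

16,3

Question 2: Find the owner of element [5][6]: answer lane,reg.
r: 5->gid=5,r8=0  c: 6->tid=3,i&1=0
L=5*4+3=23  i=0*2+0=0

23,0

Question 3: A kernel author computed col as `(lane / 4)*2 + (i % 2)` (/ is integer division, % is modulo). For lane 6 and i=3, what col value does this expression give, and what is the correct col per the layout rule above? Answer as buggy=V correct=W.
buggy=3 correct=5

`(lane / 4)*2 + (i % 2)`[6,3]->3
L=6->g=6>>2=1, t=6&3=2
[3]->row 1+8=9  col 2·2+1=5
col: 3 vs 5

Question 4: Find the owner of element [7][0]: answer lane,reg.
r=7->g=7,rb=0  c=0->t=0,b0=0
L=7*4+0=28  i=0*2+0=0

28,0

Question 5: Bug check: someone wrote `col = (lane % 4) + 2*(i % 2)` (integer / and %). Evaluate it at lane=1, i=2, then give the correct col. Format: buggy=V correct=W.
buggy=1 correct=2

`(lane % 4) + 2*(i % 2)`[1,2]->1
1: g=0,t=1
[2] (0+8,1*2+0) = (8,2)
col: 1 vs 2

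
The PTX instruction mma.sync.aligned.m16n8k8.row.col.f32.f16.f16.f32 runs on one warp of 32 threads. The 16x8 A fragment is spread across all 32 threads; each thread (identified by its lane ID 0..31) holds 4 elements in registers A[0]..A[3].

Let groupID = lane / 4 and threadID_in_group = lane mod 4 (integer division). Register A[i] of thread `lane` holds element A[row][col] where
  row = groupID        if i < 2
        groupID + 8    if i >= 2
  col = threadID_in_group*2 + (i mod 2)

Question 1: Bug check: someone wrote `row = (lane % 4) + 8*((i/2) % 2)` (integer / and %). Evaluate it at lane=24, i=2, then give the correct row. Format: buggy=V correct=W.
buggy=8 correct=14

`(lane % 4) + 8*((i/2) % 2)`[24,2]->8
24: g=6,t=0
[2] (6+8,0*2+0) = (14,0)
row: 8 vs 14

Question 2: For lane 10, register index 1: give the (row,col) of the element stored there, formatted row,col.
10: gr=2,th=2
[1] (2+0,2*2+1) = (2,5)

2,5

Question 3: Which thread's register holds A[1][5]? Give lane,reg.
r:1=>grp=1,rB=0  c:5=>tig=2,lo=1
L=1*4+2=6  i=0*2+1=1

6,1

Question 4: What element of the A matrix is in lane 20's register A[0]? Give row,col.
5,0

lane 20->20/4=5, 20 mod 4=0
i=0  r:5+0->5  c:2·0+0->0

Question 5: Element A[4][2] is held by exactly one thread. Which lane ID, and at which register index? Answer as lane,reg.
r=4→G=4,rhi=0  c=2→T=1,p=0
L=4*4+1=17  i=0*2+0=0

17,0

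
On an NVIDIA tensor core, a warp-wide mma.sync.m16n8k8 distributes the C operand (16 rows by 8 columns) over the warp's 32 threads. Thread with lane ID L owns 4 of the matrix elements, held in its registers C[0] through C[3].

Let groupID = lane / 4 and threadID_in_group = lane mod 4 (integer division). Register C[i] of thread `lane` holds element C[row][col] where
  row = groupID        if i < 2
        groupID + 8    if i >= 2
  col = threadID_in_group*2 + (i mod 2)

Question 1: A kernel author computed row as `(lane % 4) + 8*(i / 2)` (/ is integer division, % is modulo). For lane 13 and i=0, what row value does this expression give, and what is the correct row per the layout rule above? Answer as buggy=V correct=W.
buggy=1 correct=3

`(lane % 4) + 8*(i / 2)`[13,0]->1
13: g=3,t=1
[0] (3+0,1*2+0) = (3,2)
row: 1 vs 3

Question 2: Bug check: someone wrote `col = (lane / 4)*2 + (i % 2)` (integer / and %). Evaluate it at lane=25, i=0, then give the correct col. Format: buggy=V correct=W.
`(lane / 4)*2 + (i % 2)`[25,0]→12
L=25→G=25>>2=6, T=25&3=1
[0]→row 6+0=6  col 1·2+0=2
col: 12 vs 2

buggy=12 correct=2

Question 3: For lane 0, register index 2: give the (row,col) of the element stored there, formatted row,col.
lane 0->0/4=0, 0 mod 4=0
i=2  r:0+8->8  c:2·0+0->0

8,0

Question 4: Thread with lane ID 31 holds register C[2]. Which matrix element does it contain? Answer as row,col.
31: g=7,t=3
[2] (7+8,3*2+0) = (15,6)

15,6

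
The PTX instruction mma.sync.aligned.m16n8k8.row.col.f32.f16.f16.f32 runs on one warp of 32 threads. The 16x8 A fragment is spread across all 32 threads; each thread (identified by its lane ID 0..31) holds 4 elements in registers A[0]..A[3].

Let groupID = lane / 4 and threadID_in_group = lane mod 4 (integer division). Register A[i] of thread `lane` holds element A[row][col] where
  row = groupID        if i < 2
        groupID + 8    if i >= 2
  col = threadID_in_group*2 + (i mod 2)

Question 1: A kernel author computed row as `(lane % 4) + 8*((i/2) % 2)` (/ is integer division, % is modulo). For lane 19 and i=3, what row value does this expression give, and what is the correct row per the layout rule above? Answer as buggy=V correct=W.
buggy=11 correct=12

`(lane % 4) + 8*((i/2) % 2)`[19,3]⇒11
L=19⇒gr=19>>2=4, th=19&3=3
[3]⇒row 4+8=12  col 3·2+1=7
row: 11 vs 12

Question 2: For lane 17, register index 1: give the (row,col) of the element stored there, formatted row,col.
4,3

lane 17: G=4 (17/4), T=1 (17%4)
i=1: r=4+0=4, c=1*2+1=3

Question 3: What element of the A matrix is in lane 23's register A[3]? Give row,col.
lane 23: grp=5 (23/4), tig=3 (23%4)
i=3: r=5+8=13, c=3*2+1=7

13,7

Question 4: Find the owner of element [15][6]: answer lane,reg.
r=15⇒gr=7,Rb=1  c=6⇒th=3,odd=0
L=7*4+3=31  i=1*2+0=2

31,2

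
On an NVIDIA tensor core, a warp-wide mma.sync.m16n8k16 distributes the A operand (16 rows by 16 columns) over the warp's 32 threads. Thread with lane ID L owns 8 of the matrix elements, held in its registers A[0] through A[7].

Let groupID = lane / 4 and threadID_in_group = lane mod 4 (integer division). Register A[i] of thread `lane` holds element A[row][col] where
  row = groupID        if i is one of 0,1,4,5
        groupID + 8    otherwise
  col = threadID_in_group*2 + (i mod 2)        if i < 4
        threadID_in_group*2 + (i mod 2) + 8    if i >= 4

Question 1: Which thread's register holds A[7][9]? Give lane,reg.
r: 7->gid=7,r8=0  c: 9->c8=1,tid=0,i&1=1
L=7*4+0=28  i=1*4+0*2+1=5

28,5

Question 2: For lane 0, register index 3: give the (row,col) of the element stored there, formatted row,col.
L=0->g=0>>2=0, t=0&3=0
[3]->row 0+8=8  col 0·2+1+0=1

8,1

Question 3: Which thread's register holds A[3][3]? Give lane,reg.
13,1

r=3⇒gr=3,Rb=0  c=3⇒Cb=0,th=1,odd=1
L=3*4+1=13  i=0*4+0*2+1=1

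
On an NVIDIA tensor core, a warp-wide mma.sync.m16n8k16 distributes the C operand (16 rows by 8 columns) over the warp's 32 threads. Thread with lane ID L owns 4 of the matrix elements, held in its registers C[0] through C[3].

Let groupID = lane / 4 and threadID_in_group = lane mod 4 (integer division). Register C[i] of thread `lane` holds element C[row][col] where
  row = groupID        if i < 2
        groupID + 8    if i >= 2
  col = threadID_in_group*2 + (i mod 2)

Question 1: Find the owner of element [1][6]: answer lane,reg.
r=1->g=1,rb=0  c=6->t=3,b0=0
L=1*4+3=7  i=0*2+0=0

7,0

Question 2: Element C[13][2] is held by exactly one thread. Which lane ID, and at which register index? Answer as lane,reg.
r=13->g=5,rb=1  c=2->t=1,b0=0
L=5*4+1=21  i=1*2+0=2

21,2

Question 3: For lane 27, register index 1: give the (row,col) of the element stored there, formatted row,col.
L=27⇒gr=27>>2=6, th=27&3=3
[1]⇒row 6+0=6  col 3·2+1=7

6,7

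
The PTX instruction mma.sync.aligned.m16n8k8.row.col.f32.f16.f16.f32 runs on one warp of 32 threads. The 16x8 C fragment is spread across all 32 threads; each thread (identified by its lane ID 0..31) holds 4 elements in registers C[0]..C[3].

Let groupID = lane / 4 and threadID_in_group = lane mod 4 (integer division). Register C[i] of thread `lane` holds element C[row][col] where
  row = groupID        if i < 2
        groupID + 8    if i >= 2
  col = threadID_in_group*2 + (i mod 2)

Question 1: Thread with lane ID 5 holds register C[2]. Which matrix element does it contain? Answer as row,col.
5: g=1,t=1
[2] (1+8,1*2+0) = (9,2)

9,2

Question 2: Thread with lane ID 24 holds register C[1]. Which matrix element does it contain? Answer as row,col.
6,1

lane 24: G=6 (24/4), T=0 (24%4)
i=1: r=6+0=6, c=0*2+1=1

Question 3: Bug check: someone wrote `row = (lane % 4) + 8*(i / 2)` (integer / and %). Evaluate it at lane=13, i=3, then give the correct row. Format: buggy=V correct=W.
buggy=9 correct=11

`(lane % 4) + 8*(i / 2)`[13,3]->9
13: gid=3,tid=1
[3] (3+8,1*2+1) = (11,3)
row: 9 vs 11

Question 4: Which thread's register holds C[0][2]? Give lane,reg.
r: 0->gid=0,r8=0  c: 2->tid=1,i&1=0
L=0*4+1=1  i=0*2+0=0

1,0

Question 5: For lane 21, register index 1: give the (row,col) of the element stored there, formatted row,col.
lane 21=>21/4=5, 21 mod 4=1
i=1  r:5+0=>5  c:2·1+1=>3

5,3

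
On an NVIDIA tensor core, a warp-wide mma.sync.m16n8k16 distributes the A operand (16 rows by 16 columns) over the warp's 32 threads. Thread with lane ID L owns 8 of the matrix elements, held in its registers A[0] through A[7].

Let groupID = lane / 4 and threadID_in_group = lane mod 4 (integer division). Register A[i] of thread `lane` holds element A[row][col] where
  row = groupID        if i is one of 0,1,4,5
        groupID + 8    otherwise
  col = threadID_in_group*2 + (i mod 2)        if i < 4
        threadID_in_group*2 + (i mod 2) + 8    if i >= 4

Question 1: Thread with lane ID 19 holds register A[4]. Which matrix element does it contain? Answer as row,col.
L=19⇒gr=19>>2=4, th=19&3=3
[4]⇒row 4+0=4  col 3·2+0+8=14

4,14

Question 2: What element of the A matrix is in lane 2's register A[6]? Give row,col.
lane 2->2/4=0, 2 mod 4=2
i=6  r:0+8->8  c:2·2+0+8->12

8,12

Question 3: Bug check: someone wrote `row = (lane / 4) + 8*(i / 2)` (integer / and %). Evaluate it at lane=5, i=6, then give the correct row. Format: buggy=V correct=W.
`(lane / 4) + 8*(i / 2)`[5,6]->25
L=5->gid=5>>2=1, tid=5&3=1
[6]->row 1+8=9  col 1·2+0+8=10
row: 25 vs 9

buggy=25 correct=9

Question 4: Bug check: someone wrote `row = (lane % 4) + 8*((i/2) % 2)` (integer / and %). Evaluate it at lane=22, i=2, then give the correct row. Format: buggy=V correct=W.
buggy=10 correct=13

`(lane % 4) + 8*((i/2) % 2)`[22,2]⇒10
lane 22: gr=5 (22/4), th=2 (22%4)
i=2: r=5+8=13, c=2*2+0+0=4
row: 10 vs 13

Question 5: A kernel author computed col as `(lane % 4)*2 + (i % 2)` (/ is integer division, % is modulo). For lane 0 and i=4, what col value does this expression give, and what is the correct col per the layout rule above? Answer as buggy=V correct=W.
`(lane % 4)*2 + (i % 2)`[0,4]→0
lane 0: G=0 (0/4), T=0 (0%4)
i=4: r=0+0=0, c=0*2+0+8=8
col: 0 vs 8

buggy=0 correct=8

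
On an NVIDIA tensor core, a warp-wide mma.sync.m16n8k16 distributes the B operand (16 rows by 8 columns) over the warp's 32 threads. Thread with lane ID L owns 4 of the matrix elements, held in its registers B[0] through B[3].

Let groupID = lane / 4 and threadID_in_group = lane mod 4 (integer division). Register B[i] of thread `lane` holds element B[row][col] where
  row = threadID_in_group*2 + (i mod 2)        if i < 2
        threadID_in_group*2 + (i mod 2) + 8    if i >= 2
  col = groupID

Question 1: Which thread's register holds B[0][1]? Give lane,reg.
c: 1->gid=1  r: 0->r8=0,tid=0,i&1=0
L=1*4+0=4  i=0*2+0=0

4,0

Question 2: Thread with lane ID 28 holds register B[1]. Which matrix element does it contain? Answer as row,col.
1,7

lane 28->28/4=7, 28 mod 4=0
i=1  r:2·0+1+0->1  c:7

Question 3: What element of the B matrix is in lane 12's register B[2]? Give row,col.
8,3

L=12->gid=12>>2=3, tid=12&3=0
[2]->row 0·2+0+8=8  col gid=3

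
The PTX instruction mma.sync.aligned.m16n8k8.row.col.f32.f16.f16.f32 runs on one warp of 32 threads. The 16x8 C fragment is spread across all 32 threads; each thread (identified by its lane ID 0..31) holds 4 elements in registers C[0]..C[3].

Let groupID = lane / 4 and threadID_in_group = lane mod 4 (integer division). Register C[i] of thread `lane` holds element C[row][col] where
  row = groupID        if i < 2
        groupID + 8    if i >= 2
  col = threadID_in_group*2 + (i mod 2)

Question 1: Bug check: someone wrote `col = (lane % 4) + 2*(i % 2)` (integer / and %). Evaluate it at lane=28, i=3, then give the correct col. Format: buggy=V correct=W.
`(lane % 4) + 2*(i % 2)`[28,3]->2
lane 28: gid=7 (28/4), tid=0 (28%4)
i=3: r=7+8=15, c=0*2+1=1
col: 2 vs 1

buggy=2 correct=1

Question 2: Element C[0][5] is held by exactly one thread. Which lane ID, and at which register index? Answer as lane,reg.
2,1

r: 0->gid=0,r8=0  c: 5->tid=2,i&1=1
L=0*4+2=2  i=0*2+1=1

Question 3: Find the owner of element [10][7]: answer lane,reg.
r=10→G=2,rhi=1  c=7→T=3,p=1
L=2*4+3=11  i=1*2+1=3

11,3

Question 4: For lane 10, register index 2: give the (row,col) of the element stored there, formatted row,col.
10,4

lane 10: grp=2 (10/4), tig=2 (10%4)
i=2: r=2+8=10, c=2*2+0=4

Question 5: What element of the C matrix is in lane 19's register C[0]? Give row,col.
lane 19: G=4 (19/4), T=3 (19%4)
i=0: r=4+0=4, c=3*2+0=6

4,6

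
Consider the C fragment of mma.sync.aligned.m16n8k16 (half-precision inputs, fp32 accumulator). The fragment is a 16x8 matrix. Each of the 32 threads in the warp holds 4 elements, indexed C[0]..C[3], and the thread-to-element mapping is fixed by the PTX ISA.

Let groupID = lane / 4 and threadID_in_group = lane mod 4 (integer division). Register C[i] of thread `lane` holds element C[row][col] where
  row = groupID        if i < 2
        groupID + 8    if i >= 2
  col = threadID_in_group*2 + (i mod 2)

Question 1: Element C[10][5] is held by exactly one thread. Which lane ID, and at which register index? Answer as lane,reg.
r:10=>grp=2,rB=1  c:5=>tig=2,lo=1
L=2*4+2=10  i=1*2+1=3

10,3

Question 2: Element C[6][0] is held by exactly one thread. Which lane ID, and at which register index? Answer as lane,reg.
24,0

r=6→G=6,rhi=0  c=0→T=0,p=0
L=6*4+0=24  i=0*2+0=0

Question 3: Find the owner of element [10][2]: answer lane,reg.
9,2

r=10->g=2,rb=1  c=2->t=1,b0=0
L=2*4+1=9  i=1*2+0=2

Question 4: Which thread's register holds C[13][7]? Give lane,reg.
23,3

r=13→G=5,rhi=1  c=7→T=3,p=1
L=5*4+3=23  i=1*2+1=3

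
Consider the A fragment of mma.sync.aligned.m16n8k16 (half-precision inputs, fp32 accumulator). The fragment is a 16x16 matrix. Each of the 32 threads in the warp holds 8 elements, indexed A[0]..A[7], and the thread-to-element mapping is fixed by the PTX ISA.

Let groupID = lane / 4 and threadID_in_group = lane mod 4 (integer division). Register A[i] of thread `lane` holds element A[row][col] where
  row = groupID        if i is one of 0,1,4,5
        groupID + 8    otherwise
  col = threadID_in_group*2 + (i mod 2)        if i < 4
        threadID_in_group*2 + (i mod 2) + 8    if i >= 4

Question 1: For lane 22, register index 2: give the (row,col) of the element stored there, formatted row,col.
22: gr=5,th=2
[2] (5+8,2*2+0+0) = (13,4)

13,4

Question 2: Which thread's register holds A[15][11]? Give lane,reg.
29,7

r: 15->gid=7,r8=1  c: 11->c8=1,tid=1,i&1=1
L=7*4+1=29  i=1*4+1*2+1=7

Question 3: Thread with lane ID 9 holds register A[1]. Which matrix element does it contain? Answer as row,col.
2,3

lane 9: gr=2 (9/4), th=1 (9%4)
i=1: r=2+0=2, c=1*2+1+0=3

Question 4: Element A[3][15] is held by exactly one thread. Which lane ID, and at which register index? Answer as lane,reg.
r=3→G=3,rhi=0  c=15→chi=1,T=3,p=1
L=3*4+3=15  i=1*4+0*2+1=5

15,5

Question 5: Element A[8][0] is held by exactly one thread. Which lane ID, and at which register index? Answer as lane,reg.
0,2

r=8→G=0,rhi=1  c=0→chi=0,T=0,p=0
L=0*4+0=0  i=0*4+1*2+0=2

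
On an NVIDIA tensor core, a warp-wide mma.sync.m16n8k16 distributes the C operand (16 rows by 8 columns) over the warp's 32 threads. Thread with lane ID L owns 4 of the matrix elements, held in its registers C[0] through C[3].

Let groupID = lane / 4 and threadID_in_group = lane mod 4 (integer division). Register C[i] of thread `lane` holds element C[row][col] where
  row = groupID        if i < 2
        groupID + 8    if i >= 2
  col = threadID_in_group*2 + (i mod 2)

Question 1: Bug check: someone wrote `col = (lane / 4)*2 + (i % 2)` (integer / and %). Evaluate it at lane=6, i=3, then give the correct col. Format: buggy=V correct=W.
`(lane / 4)*2 + (i % 2)`[6,3]->3
L=6->g=6>>2=1, t=6&3=2
[3]->row 1+8=9  col 2·2+1=5
col: 3 vs 5

buggy=3 correct=5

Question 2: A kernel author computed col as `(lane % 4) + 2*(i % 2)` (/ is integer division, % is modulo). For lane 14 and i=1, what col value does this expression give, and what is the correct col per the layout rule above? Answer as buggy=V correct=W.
`(lane % 4) + 2*(i % 2)`[14,1]→4
L=14→G=14>>2=3, T=14&3=2
[1]→row 3+0=3  col 2·2+1=5
col: 4 vs 5

buggy=4 correct=5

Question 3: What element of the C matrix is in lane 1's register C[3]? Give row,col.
8,3

lane 1: gr=0 (1/4), th=1 (1%4)
i=3: r=0+8=8, c=1*2+1=3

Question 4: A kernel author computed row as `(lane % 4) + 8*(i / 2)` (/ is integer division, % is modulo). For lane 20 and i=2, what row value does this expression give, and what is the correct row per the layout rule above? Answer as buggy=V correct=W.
buggy=8 correct=13

`(lane % 4) + 8*(i / 2)`[20,2]->8
lane 20->20/4=5, 20 mod 4=0
i=2  r:5+8->13  c:2·0+0->0
row: 8 vs 13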